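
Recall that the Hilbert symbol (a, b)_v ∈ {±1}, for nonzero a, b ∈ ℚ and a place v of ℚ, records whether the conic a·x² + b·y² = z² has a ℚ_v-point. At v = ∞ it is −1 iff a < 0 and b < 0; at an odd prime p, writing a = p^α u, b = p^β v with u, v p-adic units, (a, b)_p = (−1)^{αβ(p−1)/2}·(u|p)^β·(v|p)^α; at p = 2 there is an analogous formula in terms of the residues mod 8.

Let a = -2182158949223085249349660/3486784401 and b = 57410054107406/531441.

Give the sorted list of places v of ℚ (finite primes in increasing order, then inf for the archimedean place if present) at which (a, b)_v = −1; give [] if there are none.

[7, 17]

Mod squares: a ≡ -7735, b ≡ 14. Check v ∈ {∞, 2, 3, 5, 7, 11, 13, 17, 19}.
v=5: a=5^1·(≡3), b=5^0·(≡1) mod 5; (3|5)=-1, (1|5)=+1; (−1)^{1·0·2}·(-1)^0·(+1)^1 = +1.
v=13: a=13^3·(≡3), b=13^2·(≡12) mod 13; (3|13)=+1, (12|13)=+1; (−1)^{3·2·6}·(+1)^2·(+1)^3 = +1.
v=11: a=11^0·(≡9), b=11^2·(≡3) mod 11; (9|11)=+1, (3|11)=+1; (−1)^{0·2·5}·(+1)^2·(+1)^0 = +1.
v=7: a=7^13·(≡4), b=7^5·(≡2) mod 7; (4|7)=+1, (2|7)=+1; (−1)^{13·5·3}·(+1)^5·(+1)^13 = -1.
v=3: a=3^-20·(≡2), b=3^-12·(≡2) mod 3; (2|3)=-1, (2|3)=-1; (−1)^{-20·-12·1}·(-1)^-12·(-1)^-20 = +1.
v=∞: -7735 < 0 and 14 > 0  ⇒  (a,b)_∞ = +1.
v=19: a=19^2·(≡1), b=19^0·(≡8) mod 19; (1|19)=+1, (8|19)=-1; (−1)^{2·0·9}·(+1)^0·(-1)^2 = +1.
v=17: a=17^5·(≡4), b=17^4·(≡6) mod 17; (4|17)=+1, (6|17)=-1; (−1)^{5·4·8}·(+1)^4·(-1)^5 = -1.
v=2: v_2(a)=2, v_2(b)=1; units ≡ 1, 7 (mod 8); ε·ε+αω+βω = 0·1+2·0+1·0 ≡ 0  ⇒  (a,b)_2 = +1.
(-7735, 14 / ℚ) ramifies at {7, 17}: a division algebra.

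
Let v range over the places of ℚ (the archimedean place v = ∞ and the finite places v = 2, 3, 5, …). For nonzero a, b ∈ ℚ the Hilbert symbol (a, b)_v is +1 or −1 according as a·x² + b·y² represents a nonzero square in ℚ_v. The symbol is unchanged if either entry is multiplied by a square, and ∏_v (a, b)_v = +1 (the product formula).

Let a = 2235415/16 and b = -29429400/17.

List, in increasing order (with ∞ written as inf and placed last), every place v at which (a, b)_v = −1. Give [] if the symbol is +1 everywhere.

Mod squares: a ≡ 7735, b ≡ -102102. Check v ∈ {∞, 2, 3, 5, 7, 11, 13, 17}.
v=5: a=5^1·(≡3), b=5^2·(≡2) mod 5; (3|5)=-1, (2|5)=-1; (−1)^{1·2·2}·(-1)^2·(-1)^1 = -1.
v=17: a=17^3·(≡4), b=17^-1·(≡14) mod 17; (4|17)=+1, (14|17)=-1; (−1)^{3·-1·8}·(+1)^-1·(-1)^3 = -1.
v=∞: 7735 > 0 and -102102 < 0  ⇒  (a,b)_∞ = +1.
v=11: a=11^0·(≡10), b=11^1·(≡7) mod 11; (10|11)=-1, (7|11)=-1; (−1)^{0·1·5}·(-1)^1·(-1)^0 = -1.
v=13: a=13^1·(≡10), b=13^1·(≡5) mod 13; (10|13)=+1, (5|13)=-1; (−1)^{1·1·6}·(+1)^1·(-1)^1 = -1.
v=3: a=3^0·(≡1), b=3^1·(≡1) mod 3; (1|3)=+1, (1|3)=+1; (−1)^{0·1·1}·(+1)^1·(+1)^0 = +1.
v=7: a=7^1·(≡6), b=7^3·(≡2) mod 7; (6|7)=-1, (2|7)=+1; (−1)^{1·3·3}·(-1)^3·(+1)^1 = +1.
v=2: v_2(a)=-4, v_2(b)=3; units ≡ 7, 5 (mod 8); ε·ε+αω+βω = 1·0+-4·1+3·0 ≡ 0  ⇒  (a,b)_2 = +1.
Ram(7735, -102102) = {5, 11, 13, 17}; no ℚ_5-point on the conic.

[5, 11, 13, 17]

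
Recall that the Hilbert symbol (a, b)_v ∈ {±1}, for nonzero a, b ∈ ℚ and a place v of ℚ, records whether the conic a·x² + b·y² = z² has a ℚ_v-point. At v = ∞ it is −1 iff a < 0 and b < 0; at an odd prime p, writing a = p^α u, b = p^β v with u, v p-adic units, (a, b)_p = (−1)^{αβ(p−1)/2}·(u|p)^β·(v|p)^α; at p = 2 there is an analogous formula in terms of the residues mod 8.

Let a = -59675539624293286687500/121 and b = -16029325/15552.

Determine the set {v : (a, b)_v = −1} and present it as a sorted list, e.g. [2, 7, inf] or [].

[13, 19, 31, inf]

Mod squares: a ≡ -353286323, b ≡ -1923519. Check v ∈ {∞, 2, 3, 5, 11, 13, 19, 29, 31, 37, 43}.
v=13: a=13^3·(≡5), b=13^1·(≡3) mod 13; (5|13)=-1, (3|13)=+1; (−1)^{3·1·6}·(-1)^1·(+1)^3 = -1.
v=37: a=37^1·(≡5), b=37^1·(≡13) mod 37; (5|37)=-1, (13|37)=-1; (−1)^{1·1·18}·(-1)^1·(-1)^1 = +1.
v=11: a=11^-2·(≡10), b=11^0·(≡2) mod 11; (10|11)=-1, (2|11)=-1; (−1)^{-2·0·5}·(-1)^0·(-1)^-2 = +1.
v=31: a=31^3·(≡23), b=31^1·(≡15) mod 31; (23|31)=-1, (15|31)=-1; (−1)^{3·1·15}·(-1)^1·(-1)^3 = -1.
v=29: a=29^1·(≡23), b=29^0·(≡6) mod 29; (23|29)=+1, (6|29)=+1; (−1)^{1·0·14}·(+1)^0·(+1)^1 = +1.
v=∞: -353286323 < 0 and -1923519 < 0  ⇒  (a,b)_∞ = -1.
v=5: a=5^6·(≡2), b=5^2·(≡1) mod 5; (2|5)=-1, (1|5)=+1; (−1)^{6·2·2}·(-1)^2·(+1)^6 = +1.
v=2: v_2(a)=2, v_2(b)=-6; units ≡ 5, 1 (mod 8); ε·ε+αω+βω = 0·0+2·0+-6·1 ≡ 0  ⇒  (a,b)_2 = +1.
v=3: a=3^2·(≡1), b=3^-5·(≡2) mod 3; (1|3)=+1, (2|3)=-1; (−1)^{2·-5·1}·(+1)^-5·(-1)^2 = +1.
v=19: a=19^1·(≡18), b=19^0·(≡12) mod 19; (18|19)=-1, (12|19)=-1; (−1)^{1·0·9}·(-1)^0·(-1)^1 = -1.
v=43: a=43^3·(≡4), b=43^1·(≡19) mod 43; (4|43)=+1, (19|43)=-1; (−1)^{3·1·21}·(+1)^1·(-1)^3 = +1.
|Ram(-353286323, -1923519)| = 4, even; anisotropic at {13, 19, 31, ∞}.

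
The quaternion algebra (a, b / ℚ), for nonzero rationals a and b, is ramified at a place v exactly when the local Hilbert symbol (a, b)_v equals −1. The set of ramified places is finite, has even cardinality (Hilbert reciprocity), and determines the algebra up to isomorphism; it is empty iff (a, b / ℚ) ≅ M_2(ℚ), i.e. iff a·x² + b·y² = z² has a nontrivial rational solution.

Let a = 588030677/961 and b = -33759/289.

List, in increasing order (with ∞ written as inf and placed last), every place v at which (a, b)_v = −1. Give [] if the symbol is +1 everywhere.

[13, 37]

Mod squares: a ≡ 429533, b ≡ -31. Check v ∈ {∞, 2, 3, 11, 13, 17, 19, 31, 37, 47}.
v=17: a=17^0·(≡11), b=17^-2·(≡3) mod 17; (11|17)=-1, (3|17)=-1; (−1)^{0·-2·8}·(-1)^-2·(-1)^0 = +1.
v=37: a=37^3·(≡9), b=37^0·(≡18) mod 37; (9|37)=+1, (18|37)=-1; (−1)^{3·0·18}·(+1)^0·(-1)^3 = -1.
v=∞: 429533 > 0 and -31 < 0  ⇒  (a,b)_∞ = +1.
v=3: a=3^0·(≡2), b=3^2·(≡2) mod 3; (2|3)=-1, (2|3)=-1; (−1)^{0·2·1}·(-1)^2·(-1)^0 = +1.
v=13: a=13^1·(≡7), b=13^0·(≡5) mod 13; (7|13)=-1, (5|13)=-1; (−1)^{1·0·6}·(-1)^0·(-1)^1 = -1.
v=47: a=47^1·(≡6), b=47^0·(≡25) mod 47; (6|47)=+1, (25|47)=+1; (−1)^{1·0·23}·(+1)^0·(+1)^1 = +1.
v=31: a=31^-2·(≡16), b=31^1·(≡12) mod 31; (16|31)=+1, (12|31)=-1; (−1)^{-2·1·15}·(+1)^1·(-1)^-2 = +1.
v=19: a=19^1·(≡17), b=19^0·(≡1) mod 19; (17|19)=+1, (1|19)=+1; (−1)^{1·0·9}·(+1)^0·(+1)^1 = +1.
v=2: v_2(a)=0, v_2(b)=0; units ≡ 5, 1 (mod 8); ε·ε+αω+βω = 0·0+0·0+0·1 ≡ 0  ⇒  (a,b)_2 = +1.
v=11: a=11^0·(≡9), b=11^2·(≡6) mod 11; (9|11)=+1, (6|11)=-1; (−1)^{0·2·5}·(+1)^2·(-1)^0 = +1.
Ram(429533, -31) = {13, 37}; no ℚ_13-point on the conic.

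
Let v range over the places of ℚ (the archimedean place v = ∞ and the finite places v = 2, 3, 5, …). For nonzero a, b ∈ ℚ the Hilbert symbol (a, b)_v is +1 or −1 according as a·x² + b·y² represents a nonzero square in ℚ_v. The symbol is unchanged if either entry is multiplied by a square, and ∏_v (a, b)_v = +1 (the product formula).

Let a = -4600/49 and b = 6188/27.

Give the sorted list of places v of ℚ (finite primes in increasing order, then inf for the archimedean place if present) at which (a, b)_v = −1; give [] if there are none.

(a, b) ≡ (-46, 4641) mod (ℚ^×)²; places V = {2, 3, 5, 7, 13, 17, 23, ∞}.
(a,b)_7: α=-2, u≡6; β=1, v≡5 (mod 7); (6|7)=-1, (5|7)=-1; sign (−1)^0·-1^1·-1^-2 = -1.
(a,b)_5: α=2, u≡4; β=0, v≡4 (mod 5); (4|5)=+1, (4|5)=+1; sign (−1)^0·+1^0·+1^2 = +1.
(a,b)_17: α=0, u≡5; β=1, v≡16 (mod 17); (5|17)=-1, (16|17)=+1; sign (−1)^0·-1^1·+1^0 = -1.
(a,b)_3: α=0, u≡2; β=-3, v≡2 (mod 3); (2|3)=-1, (2|3)=-1; sign (−1)^0·-1^-3·-1^0 = -1.
(a,b)_13: α=0, u≡8; β=1, v≡8 (mod 13); (8|13)=-1, (8|13)=-1; sign (−1)^0·-1^1·-1^0 = -1.
(a,b)_∞: sgn(-46)=−, sgn(4641)=+, so +1.
(a,b)_23: α=1, u≡10; β=0, v≡6 (mod 23); (10|23)=-1, (6|23)=+1; sign (−1)^0·-1^0·+1^1 = +1.
(a,b)_2: α=3, β=2; u≡1, v≡1 (mod 8); ε(u)ε(v)=0·0, αω(v)=3·0, βω(u)=2·0; sum ≡ 0  ⇒  +1.
(-46, 4641 / ℚ) ramifies at {3, 7, 13, 17}: a division algebra.

[3, 7, 13, 17]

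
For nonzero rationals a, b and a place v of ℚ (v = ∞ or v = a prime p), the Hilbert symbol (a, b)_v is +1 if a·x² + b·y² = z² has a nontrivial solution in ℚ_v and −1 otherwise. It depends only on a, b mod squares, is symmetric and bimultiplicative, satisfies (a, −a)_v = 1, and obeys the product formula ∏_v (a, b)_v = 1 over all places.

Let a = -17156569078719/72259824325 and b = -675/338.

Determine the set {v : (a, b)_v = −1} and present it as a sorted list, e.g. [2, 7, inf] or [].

(a, b) ≡ (-1547, -6) mod (ℚ^×)²; places V = {2, 3, 5, 7, 13, 17, 31, 37, 41, ∞}.
(a,b)_37: α=-2, u≡10; β=0, v≡13 (mod 37); (10|37)=+1, (13|37)=-1; sign (−1)^0·+1^0·-1^-2 = +1.
(a,b)_3: α=6, u≡1; β=3, v≡1 (mod 3); (1|3)=+1, (1|3)=+1; sign (−1)^0·+1^3·+1^6 = +1.
(a,b)_31: α=-2, u≡29; β=0, v≡8 (mod 31); (29|31)=-1, (8|31)=+1; sign (−1)^0·-1^0·+1^-2 = +1.
(a,b)_17: α=1, u≡11; β=0, v≡6 (mod 17); (11|17)=-1, (6|17)=-1; sign (−1)^0·-1^0·-1^1 = -1.
(a,b)_41: α=2, u≡7; β=0, v≡35 (mod 41); (7|41)=-1, (35|41)=-1; sign (−1)^0·-1^0·-1^2 = +1.
(a,b)_2: α=0, β=-1; u≡5, v≡5 (mod 8); ε(u)ε(v)=0·0, αω(v)=0·1, βω(u)=-1·1; sum ≡ 1  ⇒  -1.
(a,b)_13: α=-3, u≡2; β=-2, v≡7 (mod 13); (2|13)=-1, (7|13)=-1; sign (−1)^0·-1^-2·-1^-3 = -1.
(a,b)_∞: sgn(-1547)=−, sgn(-6)=−, so -1.
(a,b)_7: α=7, u≡6; β=0, v≡2 (mod 7); (6|7)=-1, (2|7)=+1; sign (−1)^0·-1^0·+1^7 = +1.
(a,b)_5: α=-2, u≡2; β=2, v≡1 (mod 5); (2|5)=-1, (1|5)=+1; sign (−1)^0·-1^2·+1^-2 = +1.
|Ram(-1547, -6)| = 4, even; anisotropic at {2, 13, 17, ∞}.

[2, 13, 17, inf]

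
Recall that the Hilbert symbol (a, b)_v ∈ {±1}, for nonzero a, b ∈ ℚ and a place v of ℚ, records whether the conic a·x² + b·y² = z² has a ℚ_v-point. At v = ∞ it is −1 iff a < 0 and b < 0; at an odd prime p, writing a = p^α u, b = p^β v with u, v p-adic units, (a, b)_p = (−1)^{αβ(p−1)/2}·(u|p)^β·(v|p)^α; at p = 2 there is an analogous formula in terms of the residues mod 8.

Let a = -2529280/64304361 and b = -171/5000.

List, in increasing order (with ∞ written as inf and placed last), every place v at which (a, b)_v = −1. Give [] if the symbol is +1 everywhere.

(a, b) ≡ (-2470, -38) mod (ℚ^×)²; places V = {2, 3, 5, 11, 13, 19, ∞}.
(a,b)_3: α=-12, u≡2; β=2, v≡1 (mod 3); (2|3)=-1, (1|3)=+1; sign (−1)^0·-1^2·+1^-12 = +1.
(a,b)_11: α=-2, u≡3; β=0, v≡10 (mod 11); (3|11)=+1, (10|11)=-1; sign (−1)^0·+1^0·-1^-2 = +1.
(a,b)_13: α=1, u≡6; β=0, v≡3 (mod 13); (6|13)=-1, (3|13)=+1; sign (−1)^0·-1^0·+1^1 = +1.
(a,b)_∞: sgn(-2470)=−, sgn(-38)=−, so -1.
(a,b)_19: α=1, u≡13; β=1, v≡16 (mod 19); (13|19)=-1, (16|19)=+1; sign (−1)^1·-1^1·+1^1 = +1.
(a,b)_2: α=11, β=-3; u≡5, v≡5 (mod 8); ε(u)ε(v)=0·0, αω(v)=11·1, βω(u)=-3·1; sum ≡ 0  ⇒  +1.
(a,b)_5: α=1, u≡4; β=-4, v≡3 (mod 5); (4|5)=+1, (3|5)=-1; sign (−1)^0·+1^-4·-1^1 = -1.
|Ram(-2470, -38)| = 2, even; anisotropic at {5, ∞}.

[5, inf]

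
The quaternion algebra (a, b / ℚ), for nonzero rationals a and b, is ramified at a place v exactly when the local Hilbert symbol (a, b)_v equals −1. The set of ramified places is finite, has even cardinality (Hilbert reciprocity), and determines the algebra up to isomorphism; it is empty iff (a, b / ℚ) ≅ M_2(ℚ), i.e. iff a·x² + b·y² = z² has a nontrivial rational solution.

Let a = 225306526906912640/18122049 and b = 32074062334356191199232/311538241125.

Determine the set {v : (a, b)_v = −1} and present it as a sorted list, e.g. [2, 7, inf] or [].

[2, 13, 19, 41]

(a, b) ≡ (106190, 6025565) mod (ℚ^×)²; places V = {2, 3, 5, 7, 11, 13, 17, 19, 37, 41, 43, ∞}.
(a,b)_19: α=2, u≡18; β=3, v≡9 (mod 19); (18|19)=-1, (9|19)=+1; sign (−1)^0·-1^3·+1^2 = -1.
(a,b)_17: α=0, u≡2; β=1, v≡7 (mod 17); (2|17)=+1, (7|17)=-1; sign (−1)^0·+1^1·-1^0 = +1.
(a,b)_∞: sgn(106190)=+, sgn(6025565)=+, so +1.
(a,b)_41: α=1, u≡35; β=1, v≡8 (mod 41); (35|41)=-1, (8|41)=+1; sign (−1)^0·-1^1·+1^1 = -1.
(a,b)_3: α=-4, u≡2; β=-6, v≡2 (mod 3); (2|3)=-1, (2|3)=-1; sign (−1)^0·-1^-6·-1^-4 = +1.
(a,b)_13: α=0, u≡2; β=1, v≡9 (mod 13); (2|13)=-1, (9|13)=+1; sign (−1)^0·-1^1·+1^0 = -1.
(a,b)_37: α=5, u≡9; β=4, v≡4 (mod 37); (9|37)=+1, (4|37)=+1; sign (−1)^0·+1^4·+1^5 = +1.
(a,b)_5: α=1, u≡2; β=-3, v≡3 (mod 5); (2|5)=-1, (3|5)=-1; sign (−1)^0·-1^-3·-1^1 = +1.
(a,b)_43: α=-2, u≡24; β=-4, v≡27 (mod 43); (24|43)=+1, (27|43)=-1; sign (−1)^0·+1^-4·-1^-2 = +1.
(a,b)_2: α=7, β=14; u≡7, v≡5 (mod 8); ε(u)ε(v)=1·0, αω(v)=7·1, βω(u)=14·0; sum ≡ 1  ⇒  -1.
(a,b)_11: α=-2, u≡6; β=0, v≡6 (mod 11); (6|11)=-1, (6|11)=-1; sign (−1)^0·-1^0·-1^-2 = +1.
(a,b)_7: α=3, u≡1; β=5, v≡3 (mod 7); (1|7)=+1, (3|7)=-1; sign (−1)^1·+1^5·-1^3 = +1.
(106190, 6025565 / ℚ) ramifies at {2, 13, 19, 41}: a division algebra.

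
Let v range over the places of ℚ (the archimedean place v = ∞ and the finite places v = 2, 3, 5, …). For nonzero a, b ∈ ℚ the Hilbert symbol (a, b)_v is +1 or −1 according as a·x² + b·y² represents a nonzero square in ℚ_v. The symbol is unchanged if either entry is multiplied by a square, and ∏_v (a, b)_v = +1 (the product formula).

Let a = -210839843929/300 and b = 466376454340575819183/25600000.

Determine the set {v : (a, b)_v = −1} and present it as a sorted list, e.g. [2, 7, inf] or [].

Mod squares: a ≡ -3, b ≡ 1430. Check v ∈ {∞, 2, 3, 5, 11, 13, 19, 23}.
v=19: a=19^2·(≡5), b=19^4·(≡5) mod 19; (5|19)=+1, (5|19)=+1; (−1)^{2·4·9}·(+1)^4·(+1)^2 = +1.
v=23: a=23^0·(≡22), b=23^2·(≡12) mod 23; (22|23)=-1, (12|23)=+1; (−1)^{0·2·11}·(-1)^2·(+1)^0 = +1.
v=5: a=5^-2·(≡3), b=5^-5·(≡4) mod 5; (3|5)=-1, (4|5)=+1; (−1)^{-2·-5·2}·(-1)^-5·(+1)^-2 = -1.
v=13: a=13^6·(≡12), b=13^7·(≡11) mod 13; (12|13)=+1, (11|13)=-1; (−1)^{6·7·6}·(+1)^7·(-1)^6 = +1.
v=∞: -3 < 0 and 1430 > 0  ⇒  (a,b)_∞ = +1.
v=3: a=3^-1·(≡2), b=3^4·(≡2) mod 3; (2|3)=-1, (2|3)=-1; (−1)^{-1·4·1}·(-1)^4·(-1)^-1 = -1.
v=2: v_2(a)=-2, v_2(b)=-13; units ≡ 5, 3 (mod 8); ε·ε+αω+βω = 0·1+-2·1+-13·1 ≡ 1  ⇒  (a,b)_2 = -1.
v=11: a=11^2·(≡6), b=11^3·(≡3) mod 11; (6|11)=-1, (3|11)=+1; (−1)^{2·3·5}·(-1)^3·(+1)^2 = -1.
Ram(-3, 1430) = {2, 3, 5, 11}; no ℚ_2-point on the conic.

[2, 3, 5, 11]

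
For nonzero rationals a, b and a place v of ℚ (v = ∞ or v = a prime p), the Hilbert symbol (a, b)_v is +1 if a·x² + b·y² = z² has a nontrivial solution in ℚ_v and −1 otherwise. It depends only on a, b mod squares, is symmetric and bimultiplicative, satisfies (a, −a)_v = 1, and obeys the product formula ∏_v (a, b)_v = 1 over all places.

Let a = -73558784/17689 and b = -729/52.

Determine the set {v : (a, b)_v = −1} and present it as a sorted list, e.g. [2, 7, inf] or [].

(a, b) ≡ (-299, -13) mod (ℚ^×)²; places V = {2, 3, 7, 13, 19, 23, 31, ∞}.
(a,b)_7: α=-2, u≡4; β=0, v≡2 (mod 7); (4|7)=+1, (2|7)=+1; sign (−1)^0·+1^0·+1^-2 = +1.
(a,b)_13: α=1, u≡10; β=-1, v≡3 (mod 13); (10|13)=+1, (3|13)=+1; sign (−1)^0·+1^-1·+1^1 = +1.
(a,b)_3: α=0, u≡1; β=6, v≡2 (mod 3); (1|3)=+1, (2|3)=-1; sign (−1)^0·+1^6·-1^0 = +1.
(a,b)_2: α=8, β=-2; u≡5, v≡3 (mod 8); ε(u)ε(v)=0·1, αω(v)=8·1, βω(u)=-2·1; sum ≡ 0  ⇒  +1.
(a,b)_23: α=1, u≡17; β=0, v≡5 (mod 23); (17|23)=-1, (5|23)=-1; sign (−1)^0·-1^0·-1^1 = -1.
(a,b)_19: α=-2, u≡7; β=0, v≡9 (mod 19); (7|19)=+1, (9|19)=+1; sign (−1)^0·+1^0·+1^-2 = +1.
(a,b)_∞: sgn(-299)=−, sgn(-13)=−, so -1.
(a,b)_31: α=2, u≡3; β=0, v≡14 (mod 31); (3|31)=-1, (14|31)=+1; sign (−1)^0·-1^0·+1^2 = +1.
|Ram(-299, -13)| = 2, even; anisotropic at {23, ∞}.

[23, inf]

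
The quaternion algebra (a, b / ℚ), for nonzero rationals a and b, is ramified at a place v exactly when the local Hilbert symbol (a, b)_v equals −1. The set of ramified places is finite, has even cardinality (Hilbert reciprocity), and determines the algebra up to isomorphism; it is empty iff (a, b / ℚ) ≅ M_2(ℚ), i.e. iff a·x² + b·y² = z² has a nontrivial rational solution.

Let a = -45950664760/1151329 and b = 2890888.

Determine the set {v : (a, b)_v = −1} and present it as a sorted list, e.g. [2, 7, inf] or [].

[5, 7]

(a, b) ≡ (-910, 2002) mod (ℚ^×)²; places V = {2, 5, 7, 11, 13, 17, 19, 29, 37, ∞}.
(a,b)_37: α=-2, u≡31; β=0, v≡4 (mod 37); (31|37)=-1, (4|37)=+1; sign (−1)^0·-1^0·+1^-2 = +1.
(a,b)_13: α=1, u≡7; β=1, v≡11 (mod 13); (7|13)=-1, (11|13)=-1; sign (−1)^0·-1^1·-1^1 = +1.
(a,b)_19: α=2, u≡3; β=2, v≡9 (mod 19); (3|19)=-1, (9|19)=+1; sign (−1)^0·-1^2·+1^2 = +1.
(a,b)_∞: sgn(-910)=−, sgn(2002)=+, so +1.
(a,b)_11: α=2, u≡9; β=1, v≡7 (mod 11); (9|11)=+1, (7|11)=-1; sign (−1)^0·+1^1·-1^2 = +1.
(a,b)_7: α=1, u≡6; β=1, v≡5 (mod 7); (6|7)=-1, (5|7)=-1; sign (−1)^1·-1^1·-1^1 = -1.
(a,b)_2: α=3, β=3; u≡1, v≡1 (mod 8); ε(u)ε(v)=0·0, αω(v)=3·0, βω(u)=3·0; sum ≡ 0  ⇒  +1.
(a,b)_5: α=1, u≡2; β=0, v≡3 (mod 5); (2|5)=-1, (3|5)=-1; sign (−1)^0·-1^0·-1^1 = -1.
(a,b)_17: α=2, u≡13; β=0, v≡4 (mod 17); (13|17)=+1, (4|17)=+1; sign (−1)^0·+1^0·+1^2 = +1.
(a,b)_29: α=-2, u≡3; β=0, v≡23 (mod 29); (3|29)=-1, (23|29)=+1; sign (−1)^0·-1^0·+1^-2 = +1.
|Ram(-910, 2002)| = 2, even; anisotropic at {5, 7}.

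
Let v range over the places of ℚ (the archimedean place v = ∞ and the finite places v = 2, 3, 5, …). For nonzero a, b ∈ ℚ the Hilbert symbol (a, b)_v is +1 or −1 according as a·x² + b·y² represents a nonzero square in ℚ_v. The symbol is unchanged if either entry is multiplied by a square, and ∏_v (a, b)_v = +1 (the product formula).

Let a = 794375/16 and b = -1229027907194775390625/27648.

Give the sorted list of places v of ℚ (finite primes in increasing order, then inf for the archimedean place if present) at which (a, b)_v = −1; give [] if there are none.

(a, b) ≡ (1271, -139035) mod (ℚ^×)²; places V = {2, 3, 5, 13, 23, 31, 41, ∞}.
(a,b)_31: α=1, u≡7; β=3, v≡18 (mod 31); (7|31)=+1, (18|31)=+1; sign (−1)^1·+1^3·+1^1 = -1.
(a,b)_2: α=-4, β=-10; u≡7, v≡5 (mod 8); ε(u)ε(v)=1·0, αω(v)=-4·1, βω(u)=-10·0; sum ≡ 0  ⇒  +1.
(a,b)_13: α=0, u≡12; β=1, v≡3 (mod 13); (12|13)=+1, (3|13)=+1; sign (−1)^0·+1^1·+1^0 = +1.
(a,b)_∞: sgn(1271)=+, sgn(-139035)=−, so +1.
(a,b)_5: α=4, u≡1; β=11, v≡2 (mod 5); (1|5)=+1, (2|5)=-1; sign (−1)^0·+1^11·-1^4 = +1.
(a,b)_23: α=0, u≡13; β=1, v≡18 (mod 23); (13|23)=+1, (18|23)=+1; sign (−1)^0·+1^1·+1^0 = +1.
(a,b)_41: α=1, u≡4; β=4, v≡31 (mod 41); (4|41)=+1, (31|41)=+1; sign (−1)^0·+1^4·+1^1 = +1.
(a,b)_3: α=0, u≡2; β=-3, v≡2 (mod 3); (2|3)=-1, (2|3)=-1; sign (−1)^0·-1^-3·-1^0 = -1.
|Ram(1271, -139035)| = 2, even; anisotropic at {3, 31}.

[3, 31]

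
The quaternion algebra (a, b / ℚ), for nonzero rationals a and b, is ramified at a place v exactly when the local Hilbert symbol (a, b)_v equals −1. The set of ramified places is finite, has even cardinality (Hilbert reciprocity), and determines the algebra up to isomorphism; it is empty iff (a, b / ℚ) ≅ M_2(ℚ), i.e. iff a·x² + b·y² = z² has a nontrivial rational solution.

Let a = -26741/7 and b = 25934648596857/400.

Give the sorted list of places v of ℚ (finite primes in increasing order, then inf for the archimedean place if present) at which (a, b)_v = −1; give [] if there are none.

(a, b) ≡ (-1547, 17017) mod (ℚ^×)²; places V = {2, 3, 5, 7, 11, 13, 17, ∞}.
(a,b)_5: α=0, u≡2; β=-2, v≡2 (mod 5); (2|5)=-1, (2|5)=-1; sign (−1)^0·-1^-2·-1^0 = +1.
(a,b)_2: α=0, β=-4; u≡5, v≡1 (mod 8); ε(u)ε(v)=0·0, αω(v)=0·0, βω(u)=-4·1; sum ≡ 0  ⇒  +1.
(a,b)_∞: sgn(-1547)=−, sgn(17017)=+, so +1.
(a,b)_13: α=1, u≡7; β=5, v≡12 (mod 13); (7|13)=-1, (12|13)=+1; sign (−1)^0·-1^5·+1^1 = -1.
(a,b)_7: α=-1, u≡6; β=3, v≡1 (mod 7); (6|7)=-1, (1|7)=+1; sign (−1)^1·-1^3·+1^-1 = +1.
(a,b)_17: α=1, u≡6; β=1, v≡8 (mod 17); (6|17)=-1, (8|17)=+1; sign (−1)^0·-1^1·+1^1 = -1.
(a,b)_11: α=2, u≡3; β=3, v≡6 (mod 11); (3|11)=+1, (6|11)=-1; sign (−1)^0·+1^3·-1^2 = +1.
(a,b)_3: α=0, u≡1; β=2, v≡1 (mod 3); (1|3)=+1, (1|3)=+1; sign (−1)^0·+1^2·+1^0 = +1.
Ram(-1547, 17017) = {13, 17}; no ℚ_13-point on the conic.

[13, 17]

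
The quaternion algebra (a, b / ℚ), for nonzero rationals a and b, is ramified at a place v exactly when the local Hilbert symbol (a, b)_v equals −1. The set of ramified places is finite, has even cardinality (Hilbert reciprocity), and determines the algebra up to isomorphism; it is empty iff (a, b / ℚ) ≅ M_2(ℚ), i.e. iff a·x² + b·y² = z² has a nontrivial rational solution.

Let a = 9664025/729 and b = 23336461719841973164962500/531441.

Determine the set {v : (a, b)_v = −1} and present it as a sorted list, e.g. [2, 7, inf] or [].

[11, 13]

Mod squares: a ≡ 161, b ≡ 2187185. Check v ∈ {∞, 2, 3, 5, 7, 11, 13, 19, 23}.
v=13: a=13^0·(≡7), b=13^5·(≡12) mod 13; (7|13)=-1, (12|13)=+1; (−1)^{0·5·6}·(-1)^5·(+1)^0 = -1.
v=∞: 161 > 0 and 2187185 > 0  ⇒  (a,b)_∞ = +1.
v=23: a=23^1·(≡5), b=23^3·(≡9) mod 23; (5|23)=-1, (9|23)=+1; (−1)^{1·3·11}·(-1)^3·(+1)^1 = +1.
v=11: a=11^0·(≡10), b=11^1·(≡2) mod 11; (10|11)=-1, (2|11)=-1; (−1)^{0·1·5}·(-1)^1·(-1)^0 = -1.
v=7: a=7^5·(≡1), b=7^11·(≡5) mod 7; (1|7)=+1, (5|7)=-1; (−1)^{5·11·3}·(+1)^11·(-1)^5 = +1.
v=5: a=5^2·(≡4), b=5^5·(≡3) mod 5; (4|5)=+1, (3|5)=-1; (−1)^{2·5·2}·(+1)^5·(-1)^2 = +1.
v=2: v_2(a)=0, v_2(b)=2; units ≡ 1, 1 (mod 8); ε·ε+αω+βω = 0·0+0·0+2·0 ≡ 0  ⇒  (a,b)_2 = +1.
v=3: a=3^-6·(≡2), b=3^-12·(≡2) mod 3; (2|3)=-1, (2|3)=-1; (−1)^{-6·-12·1}·(-1)^-12·(-1)^-6 = +1.
v=19: a=19^0·(≡16), b=19^1·(≡10) mod 19; (16|19)=+1, (10|19)=-1; (−1)^{0·1·9}·(+1)^1·(-1)^0 = +1.
|Ram(161, 2187185)| = 2, even; anisotropic at {11, 13}.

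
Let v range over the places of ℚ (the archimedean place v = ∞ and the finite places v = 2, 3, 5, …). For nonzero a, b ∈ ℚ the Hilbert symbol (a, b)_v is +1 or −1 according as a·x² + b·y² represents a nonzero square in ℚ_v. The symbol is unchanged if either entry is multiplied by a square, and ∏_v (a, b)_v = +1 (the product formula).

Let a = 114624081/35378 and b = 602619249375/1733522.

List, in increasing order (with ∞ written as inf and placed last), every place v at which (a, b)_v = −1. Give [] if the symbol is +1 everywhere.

(a, b) ≡ (150722, 62) mod (ℚ^×)²; places V = {2, 3, 5, 7, 11, 13, 17, 19, 31, ∞}.
(a,b)_∞: sgn(150722)=+, sgn(62)=+, so +1.
(a,b)_17: α=1, u≡2; β=0, v≡11 (mod 17); (2|17)=+1, (11|17)=-1; sign (−1)^0·+1^0·-1^1 = -1.
(a,b)_13: α=3, u≡6; β=4, v≡1 (mod 13); (6|13)=-1, (1|13)=+1; sign (−1)^0·-1^4·+1^3 = +1.
(a,b)_19: α=-2, u≡15; β=-2, v≡5 (mod 19); (15|19)=-1, (5|19)=+1; sign (−1)^0·-1^-2·+1^-2 = +1.
(a,b)_3: α=2, u≡2; β=2, v≡2 (mod 3); (2|3)=-1, (2|3)=-1; sign (−1)^0·-1^2·-1^2 = +1.
(a,b)_11: α=1, u≡8; β=2, v≡7 (mod 11); (8|11)=-1, (7|11)=-1; sign (−1)^0·-1^2·-1^1 = -1.
(a,b)_2: α=-1, β=-1; u≡1, v≡7 (mod 8); ε(u)ε(v)=0·1, αω(v)=-1·0, βω(u)=-1·0; sum ≡ 0  ⇒  +1.
(a,b)_31: α=1, u≡17; β=1, v≡7 (mod 31); (17|31)=-1, (7|31)=+1; sign (−1)^1·-1^1·+1^1 = +1.
(a,b)_7: α=-2, u≡5; β=-4, v≡3 (mod 7); (5|7)=-1, (3|7)=-1; sign (−1)^0·-1^-4·-1^-2 = +1.
(a,b)_5: α=0, u≡2; β=4, v≡2 (mod 5); (2|5)=-1, (2|5)=-1; sign (−1)^0·-1^4·-1^0 = +1.
Ram(150722, 62) = {11, 17}; no ℚ_11-point on the conic.

[11, 17]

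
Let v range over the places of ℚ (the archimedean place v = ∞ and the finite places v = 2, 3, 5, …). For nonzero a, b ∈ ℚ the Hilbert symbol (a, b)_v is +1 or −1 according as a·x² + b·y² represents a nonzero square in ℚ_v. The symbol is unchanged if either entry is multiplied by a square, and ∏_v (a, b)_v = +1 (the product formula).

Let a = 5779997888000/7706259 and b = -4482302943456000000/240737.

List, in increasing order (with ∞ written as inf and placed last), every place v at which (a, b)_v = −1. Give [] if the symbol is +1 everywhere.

[2, 5, 11, 23]

Mod squares: a ≡ 22330, b ≡ -782. Check v ∈ {∞, 2, 3, 5, 7, 11, 13, 17, 23, 29, 31}.
v=17: a=17^0·(≡2), b=17^-3·(≡12) mod 17; (2|17)=+1, (12|17)=-1; (−1)^{0·-3·8}·(+1)^-3·(-1)^0 = +1.
v=29: a=29^3·(≡28), b=29^2·(≡13) mod 29; (28|29)=+1, (13|29)=+1; (−1)^{3·2·14}·(+1)^2·(+1)^3 = +1.
v=13: a=13^0·(≡12), b=13^2·(≡2) mod 13; (12|13)=+1, (2|13)=-1; (−1)^{0·2·6}·(+1)^2·(-1)^0 = +1.
v=2: v_2(a)=9, v_2(b)=11; units ≡ 5, 1 (mod 8); ε·ε+αω+βω = 0·0+9·0+11·1 ≡ 1  ⇒  (a,b)_2 = -1.
v=31: a=31^-2·(≡18), b=31^0·(≡23) mod 31; (18|31)=+1, (23|31)=-1; (−1)^{-2·0·15}·(+1)^0·(-1)^-2 = +1.
v=23: a=23^2·(≡14), b=23^3·(≡12) mod 23; (14|23)=-1, (12|23)=+1; (−1)^{2·3·11}·(-1)^3·(+1)^2 = -1.
v=7: a=7^1·(≡3), b=7^-2·(≡2) mod 7; (3|7)=-1, (2|7)=+1; (−1)^{1·-2·3}·(-1)^-2·(+1)^1 = +1.
v=3: a=3^-6·(≡1), b=3^4·(≡1) mod 3; (1|3)=+1, (1|3)=+1; (−1)^{-6·4·1}·(+1)^4·(+1)^-6 = +1.
v=11: a=11^-1·(≡6), b=11^0·(≡7) mod 11; (6|11)=-1, (7|11)=-1; (−1)^{-1·0·5}·(-1)^0·(-1)^-1 = -1.
v=5: a=5^3·(≡1), b=5^6·(≡3) mod 5; (1|5)=+1, (3|5)=-1; (−1)^{3·6·2}·(+1)^6·(-1)^3 = -1.
v=∞: 22330 > 0 and -782 < 0  ⇒  (a,b)_∞ = +1.
Ram(22330, -782) = {2, 5, 11, 23}; no ℚ_2-point on the conic.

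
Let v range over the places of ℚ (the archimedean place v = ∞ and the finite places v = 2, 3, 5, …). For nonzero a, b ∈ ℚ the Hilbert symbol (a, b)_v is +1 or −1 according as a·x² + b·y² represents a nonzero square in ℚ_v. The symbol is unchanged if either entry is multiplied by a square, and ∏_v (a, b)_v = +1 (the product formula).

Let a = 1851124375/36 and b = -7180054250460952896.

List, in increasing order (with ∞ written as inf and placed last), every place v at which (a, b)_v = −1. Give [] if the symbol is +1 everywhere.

Mod squares: a ≡ 2961799, b ≡ -29. Check v ∈ {∞, 2, 3, 5, 7, 29, 41, 47, 53}.
v=2: v_2(a)=-2, v_2(b)=6; units ≡ 7, 3 (mod 8); ε·ε+αω+βω = 1·1+-2·1+6·0 ≡ 1  ⇒  (a,b)_2 = -1.
v=53: a=53^1·(≡51), b=53^2·(≡29) mod 53; (51|53)=-1, (29|53)=+1; (−1)^{1·2·26}·(-1)^2·(+1)^1 = +1.
v=5: a=5^4·(≡4), b=5^0·(≡4) mod 5; (4|5)=+1, (4|5)=+1; (−1)^{4·0·2}·(+1)^0·(+1)^4 = +1.
v=∞: 2961799 > 0 and -29 < 0  ⇒  (a,b)_∞ = +1.
v=7: a=7^0·(≡2), b=7^2·(≡5) mod 7; (2|7)=+1, (5|7)=-1; (−1)^{0·2·3}·(+1)^2·(-1)^0 = +1.
v=3: a=3^-2·(≡1), b=3^2·(≡1) mod 3; (1|3)=+1, (1|3)=+1; (−1)^{-2·2·1}·(+1)^2·(+1)^-2 = +1.
v=47: a=47^1·(≡17), b=47^2·(≡7) mod 47; (17|47)=+1, (7|47)=+1; (−1)^{1·2·23}·(+1)^2·(+1)^1 = +1.
v=29: a=29^1·(≡13), b=29^3·(≡5) mod 29; (13|29)=+1, (5|29)=+1; (−1)^{1·3·14}·(+1)^3·(+1)^1 = +1.
v=41: a=41^1·(≡6), b=41^2·(≡6) mod 41; (6|41)=-1, (6|41)=-1; (−1)^{1·2·20}·(-1)^2·(-1)^1 = -1.
(2961799, -29 / ℚ) ramifies at {2, 41}: a division algebra.

[2, 41]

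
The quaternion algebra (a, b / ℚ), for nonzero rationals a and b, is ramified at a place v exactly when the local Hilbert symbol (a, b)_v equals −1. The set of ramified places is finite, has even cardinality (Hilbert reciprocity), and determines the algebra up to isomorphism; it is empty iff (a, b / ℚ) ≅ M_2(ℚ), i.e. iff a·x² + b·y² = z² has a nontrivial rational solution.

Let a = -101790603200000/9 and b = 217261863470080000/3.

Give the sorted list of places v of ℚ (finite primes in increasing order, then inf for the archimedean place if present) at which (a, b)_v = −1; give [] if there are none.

Mod squares: a ≡ -1430, b ≡ 572286. Check v ∈ {∞, 2, 3, 5, 11, 13, 23, 29}.
v=29: a=29^2·(≡9), b=29^3·(≡8) mod 29; (9|29)=+1, (8|29)=-1; (−1)^{2·3·14}·(+1)^3·(-1)^2 = +1.
v=∞: -1430 < 0 and 572286 > 0  ⇒  (a,b)_∞ = +1.
v=2: v_2(a)=9, v_2(b)=13; units ≡ 5, 7 (mod 8); ε·ε+αω+βω = 0·1+9·0+13·1 ≡ 1  ⇒  (a,b)_2 = -1.
v=3: a=3^-2·(≡1), b=3^-1·(≡1) mod 3; (1|3)=+1, (1|3)=+1; (−1)^{-2·-1·1}·(+1)^-1·(+1)^-2 = +1.
v=5: a=5^5·(≡4), b=5^4·(≡1) mod 5; (4|5)=+1, (1|5)=+1; (−1)^{5·4·2}·(+1)^4·(+1)^5 = +1.
v=13: a=13^1·(≡8), b=13^1·(≡10) mod 13; (8|13)=-1, (10|13)=+1; (−1)^{1·1·6}·(-1)^1·(+1)^1 = -1.
v=23: a=23^2·(≡15), b=23^3·(≡10) mod 23; (15|23)=-1, (10|23)=-1; (−1)^{2·3·11}·(-1)^3·(-1)^2 = -1.
v=11: a=11^1·(≡8), b=11^1·(≡8) mod 11; (8|11)=-1, (8|11)=-1; (−1)^{1·1·5}·(-1)^1·(-1)^1 = -1.
(-1430, 572286 / ℚ) ramifies at {2, 11, 13, 23}: a division algebra.

[2, 11, 13, 23]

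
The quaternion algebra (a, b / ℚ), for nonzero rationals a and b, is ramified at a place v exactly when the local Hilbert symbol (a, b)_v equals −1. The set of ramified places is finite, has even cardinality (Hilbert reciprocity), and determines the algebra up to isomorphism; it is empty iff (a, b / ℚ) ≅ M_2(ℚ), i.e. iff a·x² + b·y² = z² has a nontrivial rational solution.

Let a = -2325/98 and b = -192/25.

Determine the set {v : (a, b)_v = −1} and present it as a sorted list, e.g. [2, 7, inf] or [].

(a, b) ≡ (-186, -3) mod (ℚ^×)²; places V = {2, 3, 5, 7, 31, ∞}.
(a,b)_∞: sgn(-186)=−, sgn(-3)=−, so -1.
(a,b)_5: α=2, u≡4; β=-2, v≡3 (mod 5); (4|5)=+1, (3|5)=-1; sign (−1)^0·+1^-2·-1^2 = +1.
(a,b)_3: α=1, u≡1; β=1, v≡2 (mod 3); (1|3)=+1, (2|3)=-1; sign (−1)^1·+1^1·-1^1 = +1.
(a,b)_2: α=-1, β=6; u≡3, v≡5 (mod 8); ε(u)ε(v)=1·0, αω(v)=-1·1, βω(u)=6·1; sum ≡ 1  ⇒  -1.
(a,b)_7: α=-2, u≡3; β=0, v≡1 (mod 7); (3|7)=-1, (1|7)=+1; sign (−1)^0·-1^0·+1^-2 = +1.
(a,b)_31: α=1, u≡16; β=0, v≡1 (mod 31); (16|31)=+1, (1|31)=+1; sign (−1)^0·+1^0·+1^1 = +1.
(-186, -3 / ℚ) ramifies at {2, ∞}: a division algebra.

[2, inf]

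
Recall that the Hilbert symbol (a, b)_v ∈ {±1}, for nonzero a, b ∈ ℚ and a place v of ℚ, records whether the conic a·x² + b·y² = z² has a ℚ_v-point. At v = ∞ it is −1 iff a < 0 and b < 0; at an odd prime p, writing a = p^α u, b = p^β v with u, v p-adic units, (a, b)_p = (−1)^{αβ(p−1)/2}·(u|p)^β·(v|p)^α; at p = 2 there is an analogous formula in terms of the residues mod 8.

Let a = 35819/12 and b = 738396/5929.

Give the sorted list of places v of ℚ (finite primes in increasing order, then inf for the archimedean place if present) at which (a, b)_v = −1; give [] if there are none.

[3, 53]

(a, b) ≡ (2193, 2279) mod (ℚ^×)²; places V = {2, 3, 7, 11, 17, 43, 53, ∞}.
(a,b)_7: α=2, u≡2; β=-2, v≡4 (mod 7); (2|7)=+1, (4|7)=+1; sign (−1)^0·+1^-2·+1^2 = +1.
(a,b)_2: α=-2, β=2; u≡1, v≡7 (mod 8); ε(u)ε(v)=0·1, αω(v)=-2·0, βω(u)=2·0; sum ≡ 0  ⇒  +1.
(a,b)_11: α=0, u≡3; β=-2, v≡2 (mod 11); (3|11)=+1, (2|11)=-1; sign (−1)^0·+1^-2·-1^0 = +1.
(a,b)_3: α=-1, u≡2; β=4, v≡2 (mod 3); (2|3)=-1, (2|3)=-1; sign (−1)^0·-1^4·-1^-1 = -1.
(a,b)_17: α=1, u≡7; β=0, v≡4 (mod 17); (7|17)=-1, (4|17)=+1; sign (−1)^0·-1^0·+1^1 = +1.
(a,b)_53: α=0, u≡39; β=1, v≡1 (mod 53); (39|53)=-1, (1|53)=+1; sign (−1)^0·-1^1·+1^0 = -1.
(a,b)_43: α=1, u≡30; β=1, v≡40 (mod 43); (30|43)=-1, (40|43)=+1; sign (−1)^1·-1^1·+1^1 = +1.
(a,b)_∞: sgn(2193)=+, sgn(2279)=+, so +1.
|Ram(2193, 2279)| = 2, even; anisotropic at {3, 53}.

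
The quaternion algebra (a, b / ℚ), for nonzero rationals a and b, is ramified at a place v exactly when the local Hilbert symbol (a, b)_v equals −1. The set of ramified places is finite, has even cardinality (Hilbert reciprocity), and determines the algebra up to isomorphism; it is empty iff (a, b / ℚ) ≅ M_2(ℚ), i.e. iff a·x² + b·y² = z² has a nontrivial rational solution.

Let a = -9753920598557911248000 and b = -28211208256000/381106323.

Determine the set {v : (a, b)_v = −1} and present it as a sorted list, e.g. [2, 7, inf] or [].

[3, 31, 37, inf]

Mod squares: a ≡ -930, b ≡ -280830. Check v ∈ {∞, 2, 3, 5, 7, 11, 13, 17, 23, 31, 37}.
v=31: a=31^5·(≡20), b=31^2·(≡29) mod 31; (20|31)=+1, (29|31)=-1; (−1)^{5·2·15}·(+1)^2·(-1)^5 = -1.
v=5: a=5^3·(≡1), b=5^3·(≡4) mod 5; (1|5)=+1, (4|5)=+1; (−1)^{3·3·2}·(+1)^3·(+1)^3 = +1.
v=13: a=13^0·(≡5), b=13^-2·(≡4) mod 13; (5|13)=-1, (4|13)=+1; (−1)^{0·-2·6}·(-1)^-2·(+1)^0 = +1.
v=37: a=37^2·(≡19), b=37^1·(≡5) mod 37; (19|37)=-1, (5|37)=-1; (−1)^{2·1·18}·(-1)^1·(-1)^2 = -1.
v=2: v_2(a)=7, v_2(b)=9; units ≡ 7, 1 (mod 8); ε·ε+αω+βω = 1·0+7·0+9·0 ≡ 0  ⇒  (a,b)_2 = +1.
v=17: a=17^0·(≡14), b=17^-4·(≡14) mod 17; (14|17)=-1, (14|17)=-1; (−1)^{0·-4·8}·(-1)^-4·(-1)^0 = +1.
v=23: a=23^2·(≡1), b=23^1·(≡16) mod 23; (1|23)=+1, (16|23)=+1; (−1)^{2·1·11}·(+1)^1·(+1)^2 = +1.
v=3: a=3^5·(≡2), b=3^-3·(≡2) mod 3; (2|3)=-1, (2|3)=-1; (−1)^{5·-3·1}·(-1)^-3·(-1)^5 = -1.
v=11: a=11^2·(≡3), b=11^1·(≡4) mod 11; (3|11)=+1, (4|11)=+1; (−1)^{2·1·5}·(+1)^1·(+1)^2 = +1.
v=7: a=7^0·(≡4), b=7^2·(≡6) mod 7; (4|7)=+1, (6|7)=-1; (−1)^{0·2·3}·(+1)^2·(-1)^0 = +1.
v=∞: -930 < 0 and -280830 < 0  ⇒  (a,b)_∞ = -1.
(-930, -280830 / ℚ) ramifies at {3, 31, 37, ∞}: a division algebra.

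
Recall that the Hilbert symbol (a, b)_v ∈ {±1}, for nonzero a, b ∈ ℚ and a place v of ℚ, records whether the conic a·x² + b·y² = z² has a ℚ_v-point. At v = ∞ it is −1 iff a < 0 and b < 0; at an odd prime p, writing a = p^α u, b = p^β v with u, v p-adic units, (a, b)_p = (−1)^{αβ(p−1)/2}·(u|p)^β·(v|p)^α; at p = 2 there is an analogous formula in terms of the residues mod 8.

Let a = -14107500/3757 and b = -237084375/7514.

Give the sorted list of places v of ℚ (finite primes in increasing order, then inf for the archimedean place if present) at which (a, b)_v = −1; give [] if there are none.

(a, b) ≡ (-8151, -81510) mod (ℚ^×)²; places V = {2, 3, 5, 11, 13, 17, 19, ∞}.
(a,b)_2: α=2, β=-1; u≡1, v≡5 (mod 8); ε(u)ε(v)=0·0, αω(v)=2·1, βω(u)=-1·0; sum ≡ 0  ⇒  +1.
(a,b)_5: α=4, u≡4; β=5, v≡2 (mod 5); (4|5)=+1, (2|5)=-1; sign (−1)^0·+1^5·-1^4 = +1.
(a,b)_19: α=1, u≡15; β=1, v≡16 (mod 19); (15|19)=-1, (16|19)=+1; sign (−1)^1·-1^1·+1^1 = +1.
(a,b)_∞: sgn(-8151)=−, sgn(-81510)=−, so -1.
(a,b)_13: α=-1, u≡3; β=-1, v≡3 (mod 13); (3|13)=+1, (3|13)=+1; sign (−1)^0·+1^-1·+1^-1 = +1.
(a,b)_17: α=-2, u≡4; β=-2, v≡10 (mod 17); (4|17)=+1, (10|17)=-1; sign (−1)^0·+1^-2·-1^-2 = +1.
(a,b)_11: α=1, u≡2; β=3, v≡9 (mod 11); (2|11)=-1, (9|11)=+1; sign (−1)^1·-1^3·+1^1 = +1.
(a,b)_3: α=3, u≡1; β=1, v≡1 (mod 3); (1|3)=+1, (1|3)=+1; sign (−1)^1·+1^1·+1^3 = -1.
Ram(-8151, -81510) = {3, ∞}; no ℚ_3-point on the conic.

[3, inf]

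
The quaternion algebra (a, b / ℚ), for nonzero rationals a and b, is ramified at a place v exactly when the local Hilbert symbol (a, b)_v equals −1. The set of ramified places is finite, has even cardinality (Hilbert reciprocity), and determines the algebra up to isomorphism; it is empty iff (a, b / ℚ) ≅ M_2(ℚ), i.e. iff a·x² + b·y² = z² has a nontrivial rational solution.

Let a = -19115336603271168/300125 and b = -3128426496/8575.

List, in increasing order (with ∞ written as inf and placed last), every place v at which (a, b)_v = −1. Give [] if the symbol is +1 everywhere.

Mod squares: a ≡ -10, b ≡ -9282. Check v ∈ {∞, 2, 3, 5, 7, 13, 17}.
v=17: a=17^2·(≡3), b=17^1·(≡2) mod 17; (3|17)=-1, (2|17)=+1; (−1)^{2·1·8}·(-1)^1·(+1)^2 = -1.
v=∞: -10 < 0 and -9282 < 0  ⇒  (a,b)_∞ = -1.
v=2: v_2(a)=29, v_2(b)=19; units ≡ 3, 7 (mod 8); ε·ε+αω+βω = 1·1+29·0+19·1 ≡ 0  ⇒  (a,b)_2 = +1.
v=13: a=13^2·(≡3), b=13^1·(≡1) mod 13; (3|13)=+1, (1|13)=+1; (−1)^{2·1·6}·(+1)^1·(+1)^2 = +1.
v=3: a=3^6·(≡2), b=3^3·(≡2) mod 3; (2|3)=-1, (2|3)=-1; (−1)^{6·3·1}·(-1)^3·(-1)^6 = -1.
v=5: a=5^-3·(≡2), b=5^-2·(≡3) mod 5; (2|5)=-1, (3|5)=-1; (−1)^{-3·-2·2}·(-1)^-2·(-1)^-3 = -1.
v=7: a=7^-4·(≡1), b=7^-3·(≡2) mod 7; (1|7)=+1, (2|7)=+1; (−1)^{-4·-3·3}·(+1)^-3·(+1)^-4 = +1.
|Ram(-10, -9282)| = 4, even; anisotropic at {3, 5, 17, ∞}.

[3, 5, 17, inf]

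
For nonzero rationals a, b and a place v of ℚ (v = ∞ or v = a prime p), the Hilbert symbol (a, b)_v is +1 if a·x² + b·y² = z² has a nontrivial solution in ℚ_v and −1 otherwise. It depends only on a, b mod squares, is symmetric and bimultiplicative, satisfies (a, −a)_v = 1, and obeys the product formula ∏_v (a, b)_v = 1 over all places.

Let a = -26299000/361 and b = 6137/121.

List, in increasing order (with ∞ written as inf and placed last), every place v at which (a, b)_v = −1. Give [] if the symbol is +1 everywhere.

[5, 7]

Mod squares: a ≡ -910, b ≡ 17. Check v ∈ {∞, 2, 5, 7, 11, 13, 17, 19}.
v=19: a=19^-2·(≡2), b=19^2·(≡16) mod 19; (2|19)=-1, (16|19)=+1; (−1)^{-2·2·9}·(-1)^2·(+1)^-2 = +1.
v=5: a=5^3·(≡3), b=5^0·(≡2) mod 5; (3|5)=-1, (2|5)=-1; (−1)^{3·0·2}·(-1)^0·(-1)^3 = -1.
v=11: a=11^0·(≡1), b=11^-2·(≡10) mod 11; (1|11)=+1, (10|11)=-1; (−1)^{0·-2·5}·(+1)^-2·(-1)^0 = +1.
v=13: a=13^1·(≡6), b=13^0·(≡10) mod 13; (6|13)=-1, (10|13)=+1; (−1)^{1·0·6}·(-1)^0·(+1)^1 = +1.
v=∞: -910 < 0 and 17 > 0  ⇒  (a,b)_∞ = +1.
v=2: v_2(a)=3, v_2(b)=0; units ≡ 1, 1 (mod 8); ε·ε+αω+βω = 0·0+3·0+0·0 ≡ 0  ⇒  (a,b)_2 = +1.
v=7: a=7^1·(≡3), b=7^0·(≡6) mod 7; (3|7)=-1, (6|7)=-1; (−1)^{1·0·3}·(-1)^0·(-1)^1 = -1.
v=17: a=17^2·(≡13), b=17^1·(≡2) mod 17; (13|17)=+1, (2|17)=+1; (−1)^{2·1·8}·(+1)^1·(+1)^2 = +1.
(-910, 17 / ℚ) ramifies at {5, 7}: a division algebra.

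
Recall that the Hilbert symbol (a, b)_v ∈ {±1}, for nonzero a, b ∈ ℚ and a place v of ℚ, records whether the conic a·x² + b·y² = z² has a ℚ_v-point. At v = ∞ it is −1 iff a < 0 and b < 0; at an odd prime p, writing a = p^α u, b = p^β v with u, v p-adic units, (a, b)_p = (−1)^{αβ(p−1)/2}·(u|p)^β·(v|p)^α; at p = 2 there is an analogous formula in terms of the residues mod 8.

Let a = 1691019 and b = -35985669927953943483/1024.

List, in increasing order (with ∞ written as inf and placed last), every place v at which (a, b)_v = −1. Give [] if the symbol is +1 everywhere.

(a, b) ≡ (187891, -155363) mod (ℚ^×)²; places V = {2, 3, 11, 13, 17, 19, 29, 31, 37, ∞}.
(a,b)_∞: sgn(187891)=+, sgn(-155363)=−, so +1.
(a,b)_31: α=1, u≡20; β=2, v≡14 (mod 31); (20|31)=+1, (14|31)=+1; sign (−1)^0·+1^2·+1^1 = +1.
(a,b)_13: α=0, u≡5; β=1, v≡9 (mod 13); (5|13)=-1, (9|13)=+1; sign (−1)^0·-1^1·+1^0 = -1.
(a,b)_2: α=0, β=-10; u≡3, v≡5 (mod 8); ε(u)ε(v)=1·0, αω(v)=0·1, βω(u)=-10·1; sum ≡ 0  ⇒  +1.
(a,b)_17: α=0, u≡12; β=1, v≡12 (mod 17); (12|17)=-1, (12|17)=-1; sign (−1)^0·-1^1·-1^0 = -1.
(a,b)_19: α=1, u≡5; β=3, v≡10 (mod 19); (5|19)=+1, (10|19)=-1; sign (−1)^1·+1^3·-1^1 = +1.
(a,b)_29: α=1, u≡21; β=2, v≡11 (mod 29); (21|29)=-1, (11|29)=-1; sign (−1)^0·-1^2·-1^1 = -1.
(a,b)_3: α=2, u≡1; β=8, v≡1 (mod 3); (1|3)=+1, (1|3)=+1; sign (−1)^0·+1^8·+1^2 = +1.
(a,b)_11: α=1, u≡4; β=2, v≡9 (mod 11); (4|11)=+1, (9|11)=+1; sign (−1)^0·+1^2·+1^1 = +1.
(a,b)_37: α=0, u≡8; β=1, v≡6 (mod 37); (8|37)=-1, (6|37)=-1; sign (−1)^0·-1^1·-1^0 = -1.
|Ram(187891, -155363)| = 4, even; anisotropic at {13, 17, 29, 37}.

[13, 17, 29, 37]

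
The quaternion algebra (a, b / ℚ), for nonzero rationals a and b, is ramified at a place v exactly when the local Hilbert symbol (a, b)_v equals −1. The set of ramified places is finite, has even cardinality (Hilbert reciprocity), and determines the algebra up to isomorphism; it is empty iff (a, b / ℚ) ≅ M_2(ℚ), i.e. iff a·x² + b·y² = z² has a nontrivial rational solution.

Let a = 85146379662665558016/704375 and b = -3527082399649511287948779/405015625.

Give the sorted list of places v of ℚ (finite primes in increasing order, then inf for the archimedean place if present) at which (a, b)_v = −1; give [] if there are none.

[2, 13, 17, 23]

Mod squares: a ≡ 22678, b ≡ -121771. Check v ∈ {∞, 2, 3, 5, 7, 13, 17, 19, 23, 29, 41}.
v=7: a=7^-2·(≡6), b=7^-2·(≡1) mod 7; (6|7)=-1, (1|7)=+1; (−1)^{-2·-2·3}·(-1)^-2·(+1)^-2 = +1.
v=41: a=41^0·(≡1), b=41^2·(≡33) mod 41; (1|41)=+1, (33|41)=+1; (−1)^{0·2·20}·(+1)^2·(+1)^0 = +1.
v=13: a=13^2·(≡11), b=13^3·(≡6) mod 13; (11|13)=-1, (6|13)=-1; (−1)^{2·3·6}·(-1)^3·(-1)^2 = -1.
v=17: a=17^3·(≡1), b=17^1·(≡11) mod 17; (1|17)=+1, (11|17)=-1; (−1)^{3·1·8}·(+1)^1·(-1)^3 = -1.
v=29: a=29^1·(≡9), b=29^1·(≡22) mod 29; (9|29)=+1, (22|29)=+1; (−1)^{1·1·14}·(+1)^1·(+1)^1 = +1.
v=∞: 22678 > 0 and -121771 < 0  ⇒  (a,b)_∞ = +1.
v=2: v_2(a)=11, v_2(b)=0; units ≡ 3, 5 (mod 8); ε·ε+αω+βω = 1·0+11·1+0·1 ≡ 1  ⇒  (a,b)_2 = -1.
v=5: a=5^-4·(≡3), b=5^-6·(≡1) mod 5; (3|5)=-1, (1|5)=+1; (−1)^{-4·-6·2}·(-1)^-6·(+1)^-4 = +1.
v=23: a=23^-1·(≡19), b=23^-2·(≡10) mod 23; (19|23)=-1, (10|23)=-1; (−1)^{-1·-2·11}·(-1)^-2·(-1)^-1 = -1.
v=19: a=19^2·(≡17), b=19^3·(≡14) mod 19; (17|19)=+1, (14|19)=-1; (−1)^{2·3·9}·(+1)^3·(-1)^2 = +1.
v=3: a=3^14·(≡1), b=3^24·(≡2) mod 3; (1|3)=+1, (2|3)=-1; (−1)^{14·24·1}·(+1)^24·(-1)^14 = +1.
Ram(22678, -121771) = {2, 13, 17, 23}; no ℚ_2-point on the conic.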